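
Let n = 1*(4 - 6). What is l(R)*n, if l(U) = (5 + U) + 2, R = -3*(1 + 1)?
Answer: -2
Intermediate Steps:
R = -6 (R = -3*2 = -6)
n = -2 (n = 1*(-2) = -2)
l(U) = 7 + U
l(R)*n = (7 - 6)*(-2) = 1*(-2) = -2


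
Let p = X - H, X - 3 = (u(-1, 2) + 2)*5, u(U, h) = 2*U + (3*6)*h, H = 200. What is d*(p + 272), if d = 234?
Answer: 59670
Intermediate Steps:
u(U, h) = 2*U + 18*h
X = 183 (X = 3 + ((2*(-1) + 18*2) + 2)*5 = 3 + ((-2 + 36) + 2)*5 = 3 + (34 + 2)*5 = 3 + 36*5 = 3 + 180 = 183)
p = -17 (p = 183 - 1*200 = 183 - 200 = -17)
d*(p + 272) = 234*(-17 + 272) = 234*255 = 59670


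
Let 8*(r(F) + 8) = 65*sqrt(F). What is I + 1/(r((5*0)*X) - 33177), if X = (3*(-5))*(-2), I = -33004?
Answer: -1095237741/33185 ≈ -33004.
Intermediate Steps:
X = 30 (X = -15*(-2) = 30)
r(F) = -8 + 65*sqrt(F)/8 (r(F) = -8 + (65*sqrt(F))/8 = -8 + 65*sqrt(F)/8)
I + 1/(r((5*0)*X) - 33177) = -33004 + 1/((-8 + 65*sqrt((5*0)*30)/8) - 33177) = -33004 + 1/((-8 + 65*sqrt(0*30)/8) - 33177) = -33004 + 1/((-8 + 65*sqrt(0)/8) - 33177) = -33004 + 1/((-8 + (65/8)*0) - 33177) = -33004 + 1/((-8 + 0) - 33177) = -33004 + 1/(-8 - 33177) = -33004 + 1/(-33185) = -33004 - 1/33185 = -1095237741/33185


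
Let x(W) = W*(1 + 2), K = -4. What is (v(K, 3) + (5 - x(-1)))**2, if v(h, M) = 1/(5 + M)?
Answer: 4225/64 ≈ 66.016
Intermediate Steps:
x(W) = 3*W (x(W) = W*3 = 3*W)
(v(K, 3) + (5 - x(-1)))**2 = (1/(5 + 3) + (5 - 3*(-1)))**2 = (1/8 + (5 - 1*(-3)))**2 = (1/8 + (5 + 3))**2 = (1/8 + 8)**2 = (65/8)**2 = 4225/64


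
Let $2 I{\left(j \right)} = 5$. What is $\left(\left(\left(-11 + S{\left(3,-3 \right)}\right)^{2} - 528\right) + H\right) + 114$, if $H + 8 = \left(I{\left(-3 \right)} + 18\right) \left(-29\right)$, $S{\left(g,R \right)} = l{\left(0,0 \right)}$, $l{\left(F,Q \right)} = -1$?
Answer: $- \frac{1745}{2} \approx -872.5$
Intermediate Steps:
$I{\left(j \right)} = \frac{5}{2}$ ($I{\left(j \right)} = \frac{1}{2} \cdot 5 = \frac{5}{2}$)
$S{\left(g,R \right)} = -1$
$H = - \frac{1205}{2}$ ($H = -8 + \left(\frac{5}{2} + 18\right) \left(-29\right) = -8 + \frac{41}{2} \left(-29\right) = -8 - \frac{1189}{2} = - \frac{1205}{2} \approx -602.5$)
$\left(\left(\left(-11 + S{\left(3,-3 \right)}\right)^{2} - 528\right) + H\right) + 114 = \left(\left(\left(-11 - 1\right)^{2} - 528\right) - \frac{1205}{2}\right) + 114 = \left(\left(\left(-12\right)^{2} - 528\right) - \frac{1205}{2}\right) + 114 = \left(\left(144 - 528\right) - \frac{1205}{2}\right) + 114 = \left(-384 - \frac{1205}{2}\right) + 114 = - \frac{1973}{2} + 114 = - \frac{1745}{2}$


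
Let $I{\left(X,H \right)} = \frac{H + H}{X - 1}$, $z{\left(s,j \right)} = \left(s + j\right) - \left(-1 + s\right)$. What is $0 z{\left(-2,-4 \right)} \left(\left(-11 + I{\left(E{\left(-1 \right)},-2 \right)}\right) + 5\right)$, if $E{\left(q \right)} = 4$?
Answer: $0$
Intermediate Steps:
$z{\left(s,j \right)} = 1 + j$ ($z{\left(s,j \right)} = \left(j + s\right) - \left(-1 + s\right) = 1 + j$)
$I{\left(X,H \right)} = \frac{2 H}{-1 + X}$
$0 z{\left(-2,-4 \right)} \left(\left(-11 + I{\left(E{\left(-1 \right)},-2 \right)}\right) + 5\right) = 0 \left(1 - 4\right) \left(\left(-11 + 2 \left(-2\right) \frac{1}{-1 + 4}\right) + 5\right) = 0 \left(-3\right) \left(\left(-11 + 2 \left(-2\right) \frac{1}{3}\right) + 5\right) = 0 \left(\left(-11 + 2 \left(-2\right) \frac{1}{3}\right) + 5\right) = 0 \left(\left(-11 - \frac{4}{3}\right) + 5\right) = 0 \left(- \frac{37}{3} + 5\right) = 0 \left(- \frac{22}{3}\right) = 0$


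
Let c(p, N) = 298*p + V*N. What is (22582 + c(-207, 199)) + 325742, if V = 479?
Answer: 381959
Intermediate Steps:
c(p, N) = 298*p + 479*N
(22582 + c(-207, 199)) + 325742 = (22582 + (298*(-207) + 479*199)) + 325742 = (22582 + (-61686 + 95321)) + 325742 = (22582 + 33635) + 325742 = 56217 + 325742 = 381959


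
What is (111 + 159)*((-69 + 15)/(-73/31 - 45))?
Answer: 112995/367 ≈ 307.89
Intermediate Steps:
(111 + 159)*((-69 + 15)/(-73/31 - 45)) = 270*(-54/(-73*1/31 - 45)) = 270*(-54/(-73/31 - 45)) = 270*(-54/(-1468/31)) = 270*(-54*(-31/1468)) = 270*(837/734) = 112995/367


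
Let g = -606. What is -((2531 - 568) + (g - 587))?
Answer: -770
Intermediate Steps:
-((2531 - 568) + (g - 587)) = -((2531 - 568) + (-606 - 587)) = -(1963 - 1193) = -1*770 = -770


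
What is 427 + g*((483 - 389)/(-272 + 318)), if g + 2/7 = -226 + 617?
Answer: 197292/161 ≈ 1225.4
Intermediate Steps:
g = 2735/7 (g = -2/7 + (-226 + 617) = -2/7 + 391 = 2735/7 ≈ 390.71)
427 + g*((483 - 389)/(-272 + 318)) = 427 + 2735*((483 - 389)/(-272 + 318))/7 = 427 + 2735*(94/46)/7 = 427 + 2735*(94*(1/46))/7 = 427 + (2735/7)*(47/23) = 427 + 128545/161 = 197292/161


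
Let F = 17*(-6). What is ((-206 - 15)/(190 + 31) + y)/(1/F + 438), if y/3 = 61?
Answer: 18564/44675 ≈ 0.41553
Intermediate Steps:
y = 183 (y = 3*61 = 183)
F = -102
((-206 - 15)/(190 + 31) + y)/(1/F + 438) = ((-206 - 15)/(190 + 31) + 183)/(1/(-102) + 438) = (-221/221 + 183)/(-1/102 + 438) = (-221*1/221 + 183)/(44675/102) = (-1 + 183)*(102/44675) = 182*(102/44675) = 18564/44675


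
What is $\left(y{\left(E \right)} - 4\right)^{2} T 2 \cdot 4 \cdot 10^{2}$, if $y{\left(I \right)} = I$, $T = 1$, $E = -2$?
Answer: $28800$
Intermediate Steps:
$\left(y{\left(E \right)} - 4\right)^{2} T 2 \cdot 4 \cdot 10^{2} = \left(-2 - 4\right)^{2} \cdot 1 \cdot 2 \cdot 4 \cdot 10^{2} = \left(-6\right)^{2} \cdot 2 \cdot 4 \cdot 100 = 36 \cdot 8 \cdot 100 = 36 \cdot 800 = 28800$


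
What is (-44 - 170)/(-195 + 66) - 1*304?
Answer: -39002/129 ≈ -302.34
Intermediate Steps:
(-44 - 170)/(-195 + 66) - 1*304 = -214/(-129) - 304 = -214*(-1/129) - 304 = 214/129 - 304 = -39002/129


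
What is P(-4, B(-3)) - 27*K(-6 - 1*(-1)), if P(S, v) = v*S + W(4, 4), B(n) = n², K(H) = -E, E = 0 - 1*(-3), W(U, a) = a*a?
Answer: 61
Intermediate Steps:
W(U, a) = a²
E = 3 (E = 0 + 3 = 3)
K(H) = -3 (K(H) = -1*3 = -3)
P(S, v) = 16 + S*v (P(S, v) = v*S + 4² = S*v + 16 = 16 + S*v)
P(-4, B(-3)) - 27*K(-6 - 1*(-1)) = (16 - 4*(-3)²) - 27*(-3) = (16 - 4*9) + 81 = (16 - 36) + 81 = -20 + 81 = 61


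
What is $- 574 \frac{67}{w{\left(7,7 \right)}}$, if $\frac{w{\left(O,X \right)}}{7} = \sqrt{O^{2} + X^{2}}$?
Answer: $- \frac{2747 \sqrt{2}}{7} \approx -554.98$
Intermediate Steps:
$w{\left(O,X \right)} = 7 \sqrt{O^{2} + X^{2}}$
$- 574 \frac{67}{w{\left(7,7 \right)}} = - 574 \frac{67}{7 \sqrt{7^{2} + 7^{2}}} = - 574 \frac{67}{7 \sqrt{49 + 49}} = - 574 \frac{67}{7 \sqrt{98}} = - 574 \frac{67}{7 \cdot 7 \sqrt{2}} = - 574 \frac{67}{49 \sqrt{2}} = - 574 \cdot 67 \frac{\sqrt{2}}{98} = - 574 \frac{67 \sqrt{2}}{98} = - \frac{2747 \sqrt{2}}{7}$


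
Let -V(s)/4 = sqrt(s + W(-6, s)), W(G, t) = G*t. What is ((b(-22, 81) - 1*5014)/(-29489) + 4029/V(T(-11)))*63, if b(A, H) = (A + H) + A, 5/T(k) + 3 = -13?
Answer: -7483536648/147445 ≈ -50755.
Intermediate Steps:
T(k) = -5/16 (T(k) = 5/(-3 - 13) = 5/(-16) = 5*(-1/16) = -5/16)
b(A, H) = H + 2*A
V(s) = -4*sqrt(5)*sqrt(-s) (V(s) = -4*sqrt(s - 6*s) = -4*sqrt(5)*sqrt(-s))
((b(-22, 81) - 1*5014)/(-29489) + 4029/V(T(-11)))*63 = (((81 + 2*(-22)) - 1*5014)/(-29489) + 4029/((-4*sqrt(5)*sqrt(-1*(-5/16)))))*63 = (((81 - 44) - 5014)*(-1/29489) + 4029/((-4*sqrt(5)*sqrt(5/16))))*63 = ((37 - 5014)*(-1/29489) + 4029/((-4*sqrt(5)*sqrt(5)/4)))*63 = (-4977*(-1/29489) + 4029/(-5))*63 = (4977/29489 + 4029*(-1/5))*63 = (4977/29489 - 4029/5)*63 = -118786296/147445*63 = -7483536648/147445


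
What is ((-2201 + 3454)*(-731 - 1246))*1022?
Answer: -2531678982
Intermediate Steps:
((-2201 + 3454)*(-731 - 1246))*1022 = (1253*(-1977))*1022 = -2477181*1022 = -2531678982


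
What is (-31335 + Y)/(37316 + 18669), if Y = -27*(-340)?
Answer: -4431/11197 ≈ -0.39573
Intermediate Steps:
Y = 9180
(-31335 + Y)/(37316 + 18669) = (-31335 + 9180)/(37316 + 18669) = -22155/55985 = -22155*1/55985 = -4431/11197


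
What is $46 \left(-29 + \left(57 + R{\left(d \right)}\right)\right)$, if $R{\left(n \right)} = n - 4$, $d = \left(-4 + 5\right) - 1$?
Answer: $1104$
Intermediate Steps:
$d = 0$ ($d = 1 - 1 = 0$)
$R{\left(n \right)} = -4 + n$ ($R{\left(n \right)} = n - 4 = -4 + n$)
$46 \left(-29 + \left(57 + R{\left(d \right)}\right)\right) = 46 \left(-29 + \left(57 + \left(-4 + 0\right)\right)\right) = 46 \left(-29 + \left(57 - 4\right)\right) = 46 \left(-29 + 53\right) = 46 \cdot 24 = 1104$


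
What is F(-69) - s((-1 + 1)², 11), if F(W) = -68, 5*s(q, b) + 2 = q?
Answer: -338/5 ≈ -67.600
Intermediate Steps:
s(q, b) = -⅖ + q/5
F(-69) - s((-1 + 1)², 11) = -68 - (-⅖ + (-1 + 1)²/5) = -68 - (-⅖ + (⅕)*0²) = -68 - (-⅖ + (⅕)*0) = -68 - (-⅖ + 0) = -68 - 1*(-⅖) = -68 + ⅖ = -338/5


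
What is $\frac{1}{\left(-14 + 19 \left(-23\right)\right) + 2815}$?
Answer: $\frac{1}{2364} \approx 0.00042301$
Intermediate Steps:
$\frac{1}{\left(-14 + 19 \left(-23\right)\right) + 2815} = \frac{1}{\left(-14 - 437\right) + 2815} = \frac{1}{-451 + 2815} = \frac{1}{2364}$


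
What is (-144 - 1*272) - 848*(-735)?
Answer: 622864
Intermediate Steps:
(-144 - 1*272) - 848*(-735) = (-144 - 272) + 623280 = -416 + 623280 = 622864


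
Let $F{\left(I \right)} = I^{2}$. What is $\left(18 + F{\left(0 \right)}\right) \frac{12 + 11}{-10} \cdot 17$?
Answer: $- \frac{3519}{5} \approx -703.8$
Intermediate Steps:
$\left(18 + F{\left(0 \right)}\right) \frac{12 + 11}{-10} \cdot 17 = \left(18 + 0^{2}\right) \frac{12 + 11}{-10} \cdot 17 = \left(18 + 0\right) 23 \left(- \frac{1}{10}\right) 17 = 18 \left(- \frac{23}{10}\right) 17 = \left(- \frac{207}{5}\right) 17 = - \frac{3519}{5}$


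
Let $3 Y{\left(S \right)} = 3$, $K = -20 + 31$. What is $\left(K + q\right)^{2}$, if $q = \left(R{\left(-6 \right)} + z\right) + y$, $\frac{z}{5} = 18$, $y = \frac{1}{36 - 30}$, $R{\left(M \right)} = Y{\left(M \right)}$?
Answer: $\frac{375769}{36} \approx 10438.0$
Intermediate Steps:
$K = 11$
$Y{\left(S \right)} = 1$ ($Y{\left(S \right)} = \frac{1}{3} \cdot 3 = 1$)
$R{\left(M \right)} = 1$
$y = \frac{1}{6} \approx 0.16667$
$z = 90$ ($z = 5 \cdot 18 = 90$)
$q = \frac{547}{6}$ ($q = \left(1 + 90\right) + \frac{1}{6} = 91 + \frac{1}{6} = \frac{547}{6} \approx 91.167$)
$\left(K + q\right)^{2} = \left(11 + \frac{547}{6}\right)^{2} = \left(\frac{613}{6}\right)^{2} = \frac{375769}{36}$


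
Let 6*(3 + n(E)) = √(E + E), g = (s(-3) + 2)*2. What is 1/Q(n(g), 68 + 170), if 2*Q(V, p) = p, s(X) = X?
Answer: 1/119 ≈ 0.0084034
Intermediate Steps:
g = -2 (g = (-3 + 2)*2 = -1*2 = -2)
n(E) = -3 + √2*√E/6 (n(E) = -3 + √(E + E)/6 = -3 + √(2*E)/6 = -3 + (√2*√E)/6 = -3 + √2*√E/6)
Q(V, p) = p/2
1/Q(n(g), 68 + 170) = 1/((68 + 170)/2) = 1/((½)*238) = 1/119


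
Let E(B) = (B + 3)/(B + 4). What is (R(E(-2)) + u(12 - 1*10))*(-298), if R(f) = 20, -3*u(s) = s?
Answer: -17284/3 ≈ -5761.3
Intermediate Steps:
u(s) = -s/3
E(B) = (3 + B)/(4 + B)
(R(E(-2)) + u(12 - 1*10))*(-298) = (20 - (12 - 1*10)/3)*(-298) = (20 - (12 - 10)/3)*(-298) = (20 - ⅓*2)*(-298) = (20 - ⅔)*(-298) = (58/3)*(-298) = -17284/3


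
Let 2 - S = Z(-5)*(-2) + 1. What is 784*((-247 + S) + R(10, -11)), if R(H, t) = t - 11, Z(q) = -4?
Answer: -216384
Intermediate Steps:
R(H, t) = -11 + t
S = -7 (S = 2 - (-4*(-2) + 1) = 2 - (8 + 1) = 2 - 1*9 = 2 - 9 = -7)
784*((-247 + S) + R(10, -11)) = 784*((-247 - 7) + (-11 - 11)) = 784*(-254 - 22) = 784*(-276) = -216384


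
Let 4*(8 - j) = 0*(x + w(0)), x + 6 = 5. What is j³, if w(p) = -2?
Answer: 512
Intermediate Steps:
x = -1 (x = -6 + 5 = -1)
j = 8 (j = 8 - 0*(-1 - 2) = 8 - 0*(-3) = 8 - ¼*0 = 8 + 0 = 8)
j³ = 8³ = 512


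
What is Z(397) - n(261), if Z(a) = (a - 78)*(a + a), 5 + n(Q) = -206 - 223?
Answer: 253720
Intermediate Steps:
n(Q) = -434 (n(Q) = -5 + (-206 - 223) = -5 - 429 = -434)
Z(a) = 2*a*(-78 + a) (Z(a) = (-78 + a)*(2*a) = 2*a*(-78 + a))
Z(397) - n(261) = 2*397*(-78 + 397) - 1*(-434) = 2*397*319 + 434 = 253286 + 434 = 253720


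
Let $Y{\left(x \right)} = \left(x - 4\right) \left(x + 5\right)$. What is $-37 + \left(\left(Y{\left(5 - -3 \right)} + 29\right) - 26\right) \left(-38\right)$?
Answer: $-2127$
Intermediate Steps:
$Y{\left(x \right)} = \left(-4 + x\right) \left(5 + x\right)$
$-37 + \left(\left(Y{\left(5 - -3 \right)} + 29\right) - 26\right) \left(-38\right) = -37 + \left(\left(\left(-20 + \left(5 - -3\right) + \left(5 - -3\right)^{2}\right) + 29\right) - 26\right) \left(-38\right) = -37 + \left(\left(\left(-20 + \left(5 + 3\right) + \left(5 + 3\right)^{2}\right) + 29\right) - 26\right) \left(-38\right) = -37 + \left(\left(\left(-20 + 8 + 8^{2}\right) + 29\right) - 26\right) \left(-38\right) = -37 + \left(\left(\left(-20 + 8 + 64\right) + 29\right) - 26\right) \left(-38\right) = -37 + \left(\left(52 + 29\right) - 26\right) \left(-38\right) = -37 + \left(81 - 26\right) \left(-38\right) = -37 + 55 \left(-38\right) = -37 - 2090 = -2127$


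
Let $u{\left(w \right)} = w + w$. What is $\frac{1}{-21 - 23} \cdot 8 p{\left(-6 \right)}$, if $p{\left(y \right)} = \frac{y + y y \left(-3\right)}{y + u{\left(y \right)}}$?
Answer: $- \frac{38}{33} \approx -1.1515$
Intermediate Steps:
$u{\left(w \right)} = 2 w$
$p{\left(y \right)} = \frac{y - 3 y^{2}}{3 y}$ ($p{\left(y \right)} = \frac{y + y y \left(-3\right)}{y + 2 y} = \frac{y + y^{2} \left(-3\right)}{3 y} = \left(y - 3 y^{2}\right) \frac{1}{3 y} = \frac{y - 3 y^{2}}{3 y}$)
$\frac{1}{-21 - 23} \cdot 8 p{\left(-6 \right)} = \frac{1}{-21 - 23} \cdot 8 \left(\frac{1}{3} - -6\right) = \frac{1}{-44} \cdot 8 \left(\frac{1}{3} + 6\right) = \left(- \frac{1}{44}\right) 8 \cdot \frac{19}{3} = \left(- \frac{2}{11}\right) \frac{19}{3} = - \frac{38}{33}$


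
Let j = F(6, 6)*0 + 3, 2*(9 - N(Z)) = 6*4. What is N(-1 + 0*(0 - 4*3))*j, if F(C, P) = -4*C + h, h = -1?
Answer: -9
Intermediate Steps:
F(C, P) = -1 - 4*C (F(C, P) = -4*C - 1 = -1 - 4*C)
N(Z) = -3 (N(Z) = 9 - 3*4 = 9 - 1/2*24 = 9 - 12 = -3)
j = 3 (j = (-1 - 4*6)*0 + 3 = (-1 - 24)*0 + 3 = -25*0 + 3 = 0 + 3 = 3)
N(-1 + 0*(0 - 4*3))*j = -3*3 = -9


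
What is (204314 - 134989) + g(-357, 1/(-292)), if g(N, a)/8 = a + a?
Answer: 5060721/73 ≈ 69325.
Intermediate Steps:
g(N, a) = 16*a (g(N, a) = 8*(a + a) = 8*(2*a) = 16*a)
(204314 - 134989) + g(-357, 1/(-292)) = (204314 - 134989) + 16/(-292) = 69325 + 16*(-1/292) = 69325 - 4/73 = 5060721/73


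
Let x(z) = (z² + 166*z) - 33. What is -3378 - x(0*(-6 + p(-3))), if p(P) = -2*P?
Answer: -3345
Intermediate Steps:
x(z) = -33 + z² + 166*z
-3378 - x(0*(-6 + p(-3))) = -3378 - (-33 + (0*(-6 - 2*(-3)))² + 166*(0*(-6 - 2*(-3)))) = -3378 - (-33 + (0*(-6 + 6))² + 166*(0*(-6 + 6))) = -3378 - (-33 + (0*0)² + 166*(0*0)) = -3378 - (-33 + 0² + 166*0) = -3378 - (-33 + 0 + 0) = -3378 - 1*(-33) = -3378 + 33 = -3345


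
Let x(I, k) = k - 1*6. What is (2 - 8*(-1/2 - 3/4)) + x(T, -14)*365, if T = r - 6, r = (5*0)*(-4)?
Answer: -7288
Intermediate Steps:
r = 0 (r = 0*(-4) = 0)
T = -6 (T = 0 - 6 = -6)
x(I, k) = -6 + k (x(I, k) = k - 6 = -6 + k)
(2 - 8*(-1/2 - 3/4)) + x(T, -14)*365 = (2 - 8*(-1/2 - 3/4)) + (-6 - 14)*365 = (2 - 8*(-1*1/2 - 3*1/4)) - 20*365 = (2 - 8*(-1/2 - 3/4)) - 7300 = (2 - 8*(-5/4)) - 7300 = (2 + 10) - 7300 = 12 - 7300 = -7288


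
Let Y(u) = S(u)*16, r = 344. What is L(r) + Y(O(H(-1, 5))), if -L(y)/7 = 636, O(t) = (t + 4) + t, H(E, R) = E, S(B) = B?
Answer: -4420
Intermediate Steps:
O(t) = 4 + 2*t (O(t) = (4 + t) + t = 4 + 2*t)
L(y) = -4452 (L(y) = -7*636 = -4452)
Y(u) = 16*u (Y(u) = u*16 = 16*u)
L(r) + Y(O(H(-1, 5))) = -4452 + 16*(4 + 2*(-1)) = -4452 + 16*(4 - 2) = -4452 + 16*2 = -4452 + 32 = -4420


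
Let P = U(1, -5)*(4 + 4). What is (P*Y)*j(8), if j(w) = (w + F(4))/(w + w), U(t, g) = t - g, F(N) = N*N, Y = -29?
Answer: -2088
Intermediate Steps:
F(N) = N**2
j(w) = (16 + w)/(2*w) (j(w) = (w + 4**2)/(w + w) = (w + 16)/((2*w)) = (16 + w)*(1/(2*w)) = (16 + w)/(2*w))
P = 48 (P = (1 - 1*(-5))*(4 + 4) = (1 + 5)*8 = 6*8 = 48)
(P*Y)*j(8) = (48*(-29))*((1/2)*(16 + 8)/8) = -696*24/8 = -1392*3/2 = -2088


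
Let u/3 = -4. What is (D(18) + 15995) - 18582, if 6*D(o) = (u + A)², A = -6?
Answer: -2533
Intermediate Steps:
u = -12 (u = 3*(-4) = -12)
D(o) = 54 (D(o) = (-12 - 6)²/6 = (⅙)*(-18)² = (⅙)*324 = 54)
(D(18) + 15995) - 18582 = (54 + 15995) - 18582 = 16049 - 18582 = -2533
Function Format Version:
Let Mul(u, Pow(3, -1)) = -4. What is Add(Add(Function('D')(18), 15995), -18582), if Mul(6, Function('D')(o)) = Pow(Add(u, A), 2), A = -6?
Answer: -2533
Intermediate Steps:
u = -12 (u = Mul(3, -4) = -12)
Function('D')(o) = 54 (Function('D')(o) = Mul(Rational(1, 6), Pow(Add(-12, -6), 2)) = Mul(Rational(1, 6), Pow(-18, 2)) = Mul(Rational(1, 6), 324) = 54)
Add(Add(Function('D')(18), 15995), -18582) = Add(Add(54, 15995), -18582) = Add(16049, -18582) = -2533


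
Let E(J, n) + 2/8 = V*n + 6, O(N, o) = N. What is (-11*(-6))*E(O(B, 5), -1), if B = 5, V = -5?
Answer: 1419/2 ≈ 709.50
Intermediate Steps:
E(J, n) = 23/4 - 5*n (E(J, n) = -1/4 + (-5*n + 6) = -1/4 + (6 - 5*n) = 23/4 - 5*n)
(-11*(-6))*E(O(B, 5), -1) = (-11*(-6))*(23/4 - 5*(-1)) = 66*(23/4 + 5) = 66*(43/4) = 1419/2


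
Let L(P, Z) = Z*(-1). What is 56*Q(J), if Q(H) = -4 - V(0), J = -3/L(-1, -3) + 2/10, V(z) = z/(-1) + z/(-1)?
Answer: -224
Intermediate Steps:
L(P, Z) = -Z
V(z) = -2*z (V(z) = z*(-1) + z*(-1) = -z - z = -2*z)
J = -⅘ (J = -3/((-1*(-3))) + 2/10 = -3/3 + 2*(⅒) = -3*⅓ + ⅕ = -1 + ⅕ = -⅘ ≈ -0.80000)
Q(H) = -4 (Q(H) = -4 - (-2)*0 = -4 - 1*0 = -4 + 0 = -4)
56*Q(J) = 56*(-4) = -224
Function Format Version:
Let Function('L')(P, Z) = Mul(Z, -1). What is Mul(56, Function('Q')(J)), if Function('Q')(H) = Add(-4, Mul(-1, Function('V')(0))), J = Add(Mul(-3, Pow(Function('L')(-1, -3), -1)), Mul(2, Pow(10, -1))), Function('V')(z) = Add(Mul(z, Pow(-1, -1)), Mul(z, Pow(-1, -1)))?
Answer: -224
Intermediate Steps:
Function('L')(P, Z) = Mul(-1, Z)
Function('V')(z) = Mul(-2, z) (Function('V')(z) = Add(Mul(z, -1), Mul(z, -1)) = Add(Mul(-1, z), Mul(-1, z)) = Mul(-2, z))
J = Rational(-4, 5) (J = Add(Mul(-3, Pow(Mul(-1, -3), -1)), Mul(2, Pow(10, -1))) = Add(Mul(-3, Pow(3, -1)), Mul(2, Rational(1, 10))) = Add(Mul(-3, Rational(1, 3)), Rational(1, 5)) = Add(-1, Rational(1, 5)) = Rational(-4, 5) ≈ -0.80000)
Function('Q')(H) = -4 (Function('Q')(H) = Add(-4, Mul(-1, Mul(-2, 0))) = Add(-4, Mul(-1, 0)) = Add(-4, 0) = -4)
Mul(56, Function('Q')(J)) = Mul(56, -4) = -224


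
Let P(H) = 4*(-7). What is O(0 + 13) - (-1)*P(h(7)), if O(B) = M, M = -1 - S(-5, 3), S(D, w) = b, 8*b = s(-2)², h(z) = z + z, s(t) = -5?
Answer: -257/8 ≈ -32.125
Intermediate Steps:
h(z) = 2*z
b = 25/8 (b = (⅛)*(-5)² = (⅛)*25 = 25/8 ≈ 3.1250)
S(D, w) = 25/8
P(H) = -28
M = -33/8 (M = -1 - 1*25/8 = -1 - 25/8 = -33/8 ≈ -4.1250)
O(B) = -33/8
O(0 + 13) - (-1)*P(h(7)) = -33/8 - (-1)*(-28) = -33/8 - 1*28 = -33/8 - 28 = -257/8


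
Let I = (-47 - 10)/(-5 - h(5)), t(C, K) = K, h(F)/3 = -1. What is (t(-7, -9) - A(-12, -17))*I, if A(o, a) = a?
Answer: 228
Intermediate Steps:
h(F) = -3 (h(F) = 3*(-1) = -3)
I = 57/2 (I = (-47 - 10)/(-5 - 1*(-3)) = -57/(-5 + 3) = -57/(-2) = -57*(-½) = 57/2 ≈ 28.500)
(t(-7, -9) - A(-12, -17))*I = (-9 - 1*(-17))*(57/2) = (-9 + 17)*(57/2) = 8*(57/2) = 228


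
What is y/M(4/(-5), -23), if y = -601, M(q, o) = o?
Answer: 601/23 ≈ 26.130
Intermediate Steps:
y/M(4/(-5), -23) = -601/(-23) = -601*(-1/23) = 601/23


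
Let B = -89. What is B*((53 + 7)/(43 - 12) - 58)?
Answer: 154682/31 ≈ 4989.7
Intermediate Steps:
B*((53 + 7)/(43 - 12) - 58) = -89*((53 + 7)/(43 - 12) - 58) = -89*(60/31 - 58) = -89*(-1738/31) = 154682/31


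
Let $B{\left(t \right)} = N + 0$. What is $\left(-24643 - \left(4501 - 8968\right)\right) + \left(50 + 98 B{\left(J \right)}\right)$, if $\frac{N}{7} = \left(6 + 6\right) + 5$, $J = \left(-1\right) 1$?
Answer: $-8464$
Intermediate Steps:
$J = -1$
$N = 119$ ($N = 7 \left(\left(6 + 6\right) + 5\right) = 7 \left(12 + 5\right) = 7 \cdot 17 = 119$)
$B{\left(t \right)} = 119$ ($B{\left(t \right)} = 119 + 0 = 119$)
$\left(-24643 - \left(4501 - 8968\right)\right) + \left(50 + 98 B{\left(J \right)}\right) = \left(-24643 - \left(4501 - 8968\right)\right) + \left(50 + 98 \cdot 119\right) = \left(-24643 - -4467\right) + \left(50 + 11662\right) = \left(-24643 + 4467\right) + 11712 = -20176 + 11712 = -8464$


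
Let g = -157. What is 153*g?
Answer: -24021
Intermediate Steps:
153*g = 153*(-157) = -24021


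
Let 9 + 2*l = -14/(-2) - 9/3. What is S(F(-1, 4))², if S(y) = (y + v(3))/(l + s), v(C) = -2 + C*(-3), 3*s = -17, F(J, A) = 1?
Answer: 3600/2401 ≈ 1.4994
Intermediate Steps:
l = -5/2 (l = -9/2 + (-14/(-2) - 9/3)/2 = -9/2 + (-14*(-½) - 9*⅓)/2 = -9/2 + (7 - 3)/2 = -9/2 + (½)*4 = -9/2 + 2 = -5/2 ≈ -2.5000)
s = -17/3 (s = (⅓)*(-17) = -17/3 ≈ -5.6667)
v(C) = -2 - 3*C
S(y) = 66/49 - 6*y/49 (S(y) = (y + (-2 - 3*3))/(-5/2 - 17/3) = (y + (-2 - 9))/(-49/6) = (y - 11)*(-6/49) = (-11 + y)*(-6/49) = 66/49 - 6*y/49)
S(F(-1, 4))² = (66/49 - 6/49*1)² = (66/49 - 6/49)² = (60/49)² = 3600/2401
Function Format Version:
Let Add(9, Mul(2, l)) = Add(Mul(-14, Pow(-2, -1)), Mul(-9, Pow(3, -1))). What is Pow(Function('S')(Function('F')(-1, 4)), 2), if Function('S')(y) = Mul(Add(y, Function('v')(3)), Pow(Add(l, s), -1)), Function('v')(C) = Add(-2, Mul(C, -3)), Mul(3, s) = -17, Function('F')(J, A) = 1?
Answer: Rational(3600, 2401) ≈ 1.4994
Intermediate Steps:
l = Rational(-5, 2) (l = Add(Rational(-9, 2), Mul(Rational(1, 2), Add(Mul(-14, Pow(-2, -1)), Mul(-9, Pow(3, -1))))) = Add(Rational(-9, 2), Mul(Rational(1, 2), Add(Mul(-14, Rational(-1, 2)), Mul(-9, Rational(1, 3))))) = Add(Rational(-9, 2), Mul(Rational(1, 2), Add(7, -3))) = Add(Rational(-9, 2), Mul(Rational(1, 2), 4)) = Add(Rational(-9, 2), 2) = Rational(-5, 2) ≈ -2.5000)
s = Rational(-17, 3) (s = Mul(Rational(1, 3), -17) = Rational(-17, 3) ≈ -5.6667)
Function('v')(C) = Add(-2, Mul(-3, C))
Function('S')(y) = Add(Rational(66, 49), Mul(Rational(-6, 49), y)) (Function('S')(y) = Mul(Add(y, Add(-2, Mul(-3, 3))), Pow(Add(Rational(-5, 2), Rational(-17, 3)), -1)) = Mul(Add(y, Add(-2, -9)), Pow(Rational(-49, 6), -1)) = Mul(Add(y, -11), Rational(-6, 49)) = Mul(Add(-11, y), Rational(-6, 49)) = Add(Rational(66, 49), Mul(Rational(-6, 49), y)))
Pow(Function('S')(Function('F')(-1, 4)), 2) = Pow(Add(Rational(66, 49), Mul(Rational(-6, 49), 1)), 2) = Pow(Add(Rational(66, 49), Rational(-6, 49)), 2) = Pow(Rational(60, 49), 2) = Rational(3600, 2401)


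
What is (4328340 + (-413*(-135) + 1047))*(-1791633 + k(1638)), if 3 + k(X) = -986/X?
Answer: -714948862988726/91 ≈ -7.8566e+12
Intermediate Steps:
k(X) = -3 - 986/X
(4328340 + (-413*(-135) + 1047))*(-1791633 + k(1638)) = (4328340 + (-413*(-135) + 1047))*(-1791633 + (-3 - 986/1638)) = (4328340 + (55755 + 1047))*(-1791633 + (-3 - 986*1/1638)) = (4328340 + 56802)*(-1791633 + (-3 - 493/819)) = 4385142*(-1791633 - 2950/819) = 4385142*(-1467350377/819) = -714948862988726/91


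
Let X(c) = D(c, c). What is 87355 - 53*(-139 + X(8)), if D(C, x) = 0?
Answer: 94722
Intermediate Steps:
X(c) = 0
87355 - 53*(-139 + X(8)) = 87355 - 53*(-139 + 0) = 87355 - 53*(-139) = 87355 + 7367 = 94722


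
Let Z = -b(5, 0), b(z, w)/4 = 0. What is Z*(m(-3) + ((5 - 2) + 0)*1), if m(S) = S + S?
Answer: 0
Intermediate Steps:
b(z, w) = 0 (b(z, w) = 4*0 = 0)
Z = 0 (Z = -1*0 = 0)
m(S) = 2*S
Z*(m(-3) + ((5 - 2) + 0)*1) = 0*(2*(-3) + ((5 - 2) + 0)*1) = 0*(-6 + (3 + 0)*1) = 0*(-6 + 3*1) = 0*(-6 + 3) = 0*(-3) = 0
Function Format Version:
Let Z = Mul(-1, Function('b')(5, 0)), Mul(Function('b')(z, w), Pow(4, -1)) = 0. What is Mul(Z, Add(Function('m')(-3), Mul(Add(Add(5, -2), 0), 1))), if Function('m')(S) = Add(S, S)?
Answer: 0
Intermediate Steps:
Function('b')(z, w) = 0 (Function('b')(z, w) = Mul(4, 0) = 0)
Z = 0 (Z = Mul(-1, 0) = 0)
Function('m')(S) = Mul(2, S)
Mul(Z, Add(Function('m')(-3), Mul(Add(Add(5, -2), 0), 1))) = Mul(0, Add(Mul(2, -3), Mul(Add(Add(5, -2), 0), 1))) = Mul(0, Add(-6, Mul(Add(3, 0), 1))) = Mul(0, Add(-6, Mul(3, 1))) = Mul(0, Add(-6, 3)) = Mul(0, -3) = 0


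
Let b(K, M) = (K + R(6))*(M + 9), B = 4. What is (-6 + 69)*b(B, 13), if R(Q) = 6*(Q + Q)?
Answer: 105336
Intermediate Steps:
R(Q) = 12*Q (R(Q) = 6*(2*Q) = 12*Q)
b(K, M) = (9 + M)*(72 + K) (b(K, M) = (K + 12*6)*(M + 9) = (K + 72)*(9 + M) = (72 + K)*(9 + M) = (9 + M)*(72 + K))
(-6 + 69)*b(B, 13) = (-6 + 69)*(648 + 9*4 + 72*13 + 4*13) = 63*(648 + 36 + 936 + 52) = 63*1672 = 105336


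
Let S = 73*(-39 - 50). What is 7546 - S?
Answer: 14043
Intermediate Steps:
S = -6497 (S = 73*(-89) = -6497)
7546 - S = 7546 - 1*(-6497) = 7546 + 6497 = 14043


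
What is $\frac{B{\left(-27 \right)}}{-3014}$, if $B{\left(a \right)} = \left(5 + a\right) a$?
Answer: $- \frac{27}{137} \approx -0.19708$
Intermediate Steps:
$B{\left(a \right)} = a \left(5 + a\right)$
$\frac{B{\left(-27 \right)}}{-3014} = \frac{\left(-27\right) \left(5 - 27\right)}{-3014} = \left(-27\right) \left(-22\right) \left(- \frac{1}{3014}\right) = 594 \left(- \frac{1}{3014}\right) = - \frac{27}{137}$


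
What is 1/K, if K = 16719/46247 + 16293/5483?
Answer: 253572301/845172648 ≈ 0.30002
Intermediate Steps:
K = 845172648/253572301 (K = 16719*(1/46247) + 16293*(1/5483) = 16719/46247 + 16293/5483 = 845172648/253572301 ≈ 3.3331)
1/K = 1/(845172648/253572301) = 253572301/845172648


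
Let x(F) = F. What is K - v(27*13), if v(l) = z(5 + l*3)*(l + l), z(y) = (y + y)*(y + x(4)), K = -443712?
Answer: -1577972496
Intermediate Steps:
z(y) = 2*y*(4 + y) (z(y) = (y + y)*(y + 4) = (2*y)*(4 + y) = 2*y*(4 + y))
v(l) = 4*l*(5 + 3*l)*(9 + 3*l) (v(l) = (2*(5 + l*3)*(4 + (5 + l*3)))*(l + l) = (2*(5 + 3*l)*(4 + (5 + 3*l)))*(2*l) = (2*(5 + 3*l)*(9 + 3*l))*(2*l) = 4*l*(5 + 3*l)*(9 + 3*l))
K - v(27*13) = -443712 - 12*27*13*(3 + 27*13)*(5 + 3*(27*13)) = -443712 - 12*351*(3 + 351)*(5 + 3*351) = -443712 - 12*351*354*(5 + 1053) = -443712 - 12*351*354*1058 = -443712 - 1*1577528784 = -443712 - 1577528784 = -1577972496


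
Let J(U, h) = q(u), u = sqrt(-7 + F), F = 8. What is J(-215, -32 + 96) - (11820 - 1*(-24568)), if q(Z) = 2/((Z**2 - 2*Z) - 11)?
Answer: -218329/6 ≈ -36388.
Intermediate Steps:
u = 1 (u = sqrt(-7 + 8) = sqrt(1) = 1)
q(Z) = 2/(-11 + Z**2 - 2*Z)
J(U, h) = -1/6 (J(U, h) = 2/(-11 + 1**2 - 2*1) = 2/(-11 + 1 - 2) = 2/(-12) = 2*(-1/12) = -1/6)
J(-215, -32 + 96) - (11820 - 1*(-24568)) = -1/6 - (11820 - 1*(-24568)) = -1/6 - (11820 + 24568) = -1/6 - 1*36388 = -1/6 - 36388 = -218329/6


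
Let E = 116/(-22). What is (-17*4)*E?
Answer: 3944/11 ≈ 358.55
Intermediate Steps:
E = -58/11 (E = 116*(-1/22) = -58/11 ≈ -5.2727)
(-17*4)*E = -17*4*(-58/11) = -68*(-58/11) = 3944/11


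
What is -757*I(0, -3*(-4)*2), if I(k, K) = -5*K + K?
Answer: 72672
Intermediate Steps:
I(k, K) = -4*K
-757*I(0, -3*(-4)*2) = -(-3028)*-3*(-4)*2 = -(-3028)*12*2 = -(-3028)*24 = -757*(-96) = 72672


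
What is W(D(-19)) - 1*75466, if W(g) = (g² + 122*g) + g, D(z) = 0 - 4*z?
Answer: -60342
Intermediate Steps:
D(z) = -4*z
W(g) = g² + 123*g
W(D(-19)) - 1*75466 = (-4*(-19))*(123 - 4*(-19)) - 1*75466 = 76*(123 + 76) - 75466 = 76*199 - 75466 = 15124 - 75466 = -60342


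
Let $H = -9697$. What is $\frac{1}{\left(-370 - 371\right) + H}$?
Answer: $- \frac{1}{10438} \approx -9.5804 \cdot 10^{-5}$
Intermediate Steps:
$\frac{1}{\left(-370 - 371\right) + H} = \frac{1}{\left(-370 - 371\right) - 9697} = \frac{1}{-741 - 9697} = \frac{1}{-10438} = - \frac{1}{10438}$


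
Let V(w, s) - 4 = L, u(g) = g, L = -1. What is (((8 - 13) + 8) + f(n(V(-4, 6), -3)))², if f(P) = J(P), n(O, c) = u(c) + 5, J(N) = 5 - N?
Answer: 36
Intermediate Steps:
V(w, s) = 3 (V(w, s) = 4 - 1 = 3)
n(O, c) = 5 + c (n(O, c) = c + 5 = 5 + c)
f(P) = 5 - P
(((8 - 13) + 8) + f(n(V(-4, 6), -3)))² = (((8 - 13) + 8) + (5 - (5 - 3)))² = ((-5 + 8) + (5 - 1*2))² = (3 + (5 - 2))² = (3 + 3)² = 6² = 36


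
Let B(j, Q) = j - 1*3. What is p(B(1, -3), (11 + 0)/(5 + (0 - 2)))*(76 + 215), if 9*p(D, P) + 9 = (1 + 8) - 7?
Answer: -679/3 ≈ -226.33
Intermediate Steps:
B(j, Q) = -3 + j (B(j, Q) = j - 3 = -3 + j)
p(D, P) = -7/9 (p(D, P) = -1 + ((1 + 8) - 7)/9 = -1 + (9 - 7)/9 = -1 + (⅑)*2 = -1 + 2/9 = -7/9)
p(B(1, -3), (11 + 0)/(5 + (0 - 2)))*(76 + 215) = -7*(76 + 215)/9 = -7/9*291 = -679/3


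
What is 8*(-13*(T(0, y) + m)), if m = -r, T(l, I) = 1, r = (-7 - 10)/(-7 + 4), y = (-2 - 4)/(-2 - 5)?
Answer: 1456/3 ≈ 485.33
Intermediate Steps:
y = 6/7 (y = -6/(-7) = -6*(-1/7) = 6/7 ≈ 0.85714)
r = 17/3 (r = -17/(-3) = -17*(-1/3) = 17/3 ≈ 5.6667)
m = -17/3 (m = -1*17/3 = -17/3 ≈ -5.6667)
8*(-13*(T(0, y) + m)) = 8*(-13*(1 - 17/3)) = 8*(-13*(-14/3)) = 8*(182/3) = 1456/3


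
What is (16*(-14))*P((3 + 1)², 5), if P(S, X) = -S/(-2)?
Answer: -1792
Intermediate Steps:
P(S, X) = S/2 (P(S, X) = -S*(-½) = S/2)
(16*(-14))*P((3 + 1)², 5) = (16*(-14))*((3 + 1)²/2) = -112*4² = -112*16 = -224*8 = -1792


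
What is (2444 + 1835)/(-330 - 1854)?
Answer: -4279/2184 ≈ -1.9592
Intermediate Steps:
(2444 + 1835)/(-330 - 1854) = 4279/(-2184) = 4279*(-1/2184) = -4279/2184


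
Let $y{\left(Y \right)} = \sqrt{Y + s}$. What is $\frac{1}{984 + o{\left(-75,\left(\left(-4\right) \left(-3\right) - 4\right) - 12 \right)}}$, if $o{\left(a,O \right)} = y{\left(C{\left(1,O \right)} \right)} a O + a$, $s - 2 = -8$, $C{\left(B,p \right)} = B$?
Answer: $\frac{101}{141809} - \frac{100 i \sqrt{5}}{425427} \approx 0.00071223 - 0.00052561 i$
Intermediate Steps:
$s = -6$ ($s = 2 - 8 = -6$)
$y{\left(Y \right)} = \sqrt{-6 + Y}$ ($y{\left(Y \right)} = \sqrt{Y - 6} = \sqrt{-6 + Y}$)
$o{\left(a,O \right)} = a + i O a \sqrt{5}$ ($o{\left(a,O \right)} = \sqrt{-6 + 1} a O + a = \sqrt{-5} a O + a = i \sqrt{5} a O + a = i a \sqrt{5} O + a = i O a \sqrt{5} + a = a + i O a \sqrt{5}$)
$\frac{1}{984 + o{\left(-75,\left(\left(-4\right) \left(-3\right) - 4\right) - 12 \right)}} = \frac{1}{984 - 75 \left(1 + i \left(\left(\left(-4\right) \left(-3\right) - 4\right) - 12\right) \sqrt{5}\right)} = \frac{1}{984 - 75 \left(1 + i \left(\left(12 - 4\right) - 12\right) \sqrt{5}\right)} = \frac{1}{984 - 75 \left(1 + i \left(8 - 12\right) \sqrt{5}\right)} = \frac{1}{984 - 75 \left(1 + i \left(-4\right) \sqrt{5}\right)} = \frac{1}{984 - 75 \left(1 - 4 i \sqrt{5}\right)} = \frac{1}{984 - \left(75 - 300 i \sqrt{5}\right)} = \frac{1}{909 + 300 i \sqrt{5}}$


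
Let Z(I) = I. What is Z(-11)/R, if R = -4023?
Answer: 11/4023 ≈ 0.0027343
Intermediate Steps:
Z(-11)/R = -11/(-4023) = -11*(-1/4023) = 11/4023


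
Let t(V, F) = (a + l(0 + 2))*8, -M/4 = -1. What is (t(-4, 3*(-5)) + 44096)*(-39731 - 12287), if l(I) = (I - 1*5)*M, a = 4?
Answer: -2290456576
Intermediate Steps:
M = 4 (M = -4*(-1) = 4)
l(I) = -20 + 4*I (l(I) = (I - 1*5)*4 = (I - 5)*4 = (-5 + I)*4 = -20 + 4*I)
t(V, F) = -64 (t(V, F) = (4 + (-20 + 4*(0 + 2)))*8 = (4 + (-20 + 4*2))*8 = (4 + (-20 + 8))*8 = (4 - 12)*8 = -8*8 = -64)
(t(-4, 3*(-5)) + 44096)*(-39731 - 12287) = (-64 + 44096)*(-39731 - 12287) = 44032*(-52018) = -2290456576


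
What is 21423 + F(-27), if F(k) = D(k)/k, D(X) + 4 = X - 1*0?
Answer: 578452/27 ≈ 21424.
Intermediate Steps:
D(X) = -4 + X (D(X) = -4 + (X - 1*0) = -4 + (X + 0) = -4 + X)
F(k) = (-4 + k)/k
21423 + F(-27) = 21423 + (-4 - 27)/(-27) = 21423 - 1/27*(-31) = 21423 + 31/27 = 578452/27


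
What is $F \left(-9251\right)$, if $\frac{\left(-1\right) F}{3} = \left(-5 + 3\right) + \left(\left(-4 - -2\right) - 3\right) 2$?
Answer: $-333036$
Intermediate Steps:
$F = 36$ ($F = - 3 \left(\left(-5 + 3\right) + \left(\left(-4 - -2\right) - 3\right) 2\right) = - 3 \left(-2 + \left(\left(-4 + 2\right) - 3\right) 2\right) = - 3 \left(-2 + \left(-2 - 3\right) 2\right) = - 3 \left(-2 - 10\right) = \left(-3\right) \left(-12\right) = 36$)
$F \left(-9251\right) = 36 \left(-9251\right) = -333036$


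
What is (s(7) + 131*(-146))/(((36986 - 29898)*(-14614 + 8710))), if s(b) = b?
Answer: 6373/13949184 ≈ 0.00045687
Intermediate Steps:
(s(7) + 131*(-146))/(((36986 - 29898)*(-14614 + 8710))) = (7 + 131*(-146))/(((36986 - 29898)*(-14614 + 8710))) = (7 - 19126)/((7088*(-5904))) = -19119/(-41847552) = -19119*(-1/41847552) = 6373/13949184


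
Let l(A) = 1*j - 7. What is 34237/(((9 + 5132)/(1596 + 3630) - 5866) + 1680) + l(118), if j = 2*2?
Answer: -244535247/21870895 ≈ -11.181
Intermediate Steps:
j = 4
l(A) = -3 (l(A) = 1*4 - 7 = 4 - 7 = -3)
34237/(((9 + 5132)/(1596 + 3630) - 5866) + 1680) + l(118) = 34237/(((9 + 5132)/(1596 + 3630) - 5866) + 1680) - 3 = 34237/((5141/5226 - 5866) + 1680) - 3 = 34237/(-30650575/5226 + 1680) - 3 = 34237/(-21870895/5226) - 3 = 34237*(-5226/21870895) - 3 = -178922562/21870895 - 3 = -244535247/21870895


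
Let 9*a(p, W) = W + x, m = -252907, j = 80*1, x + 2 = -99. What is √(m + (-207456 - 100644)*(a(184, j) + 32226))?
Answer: 3*I*√1103151623 ≈ 99641.0*I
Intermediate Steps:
x = -101 (x = -2 - 99 = -101)
j = 80
a(p, W) = -101/9 + W/9 (a(p, W) = (W - 101)/9 = (-101 + W)/9 = -101/9 + W/9)
√(m + (-207456 - 100644)*(a(184, j) + 32226)) = √(-252907 + (-207456 - 100644)*((-101/9 + (⅑)*80) + 32226)) = √(-252907 - 308100*((-101/9 + 80/9) + 32226)) = √(-252907 - 308100*(-7/3 + 32226)) = √(-252907 - 308100*96671/3) = √(-252907 - 9928111700) = √(-9928364607) = 3*I*√1103151623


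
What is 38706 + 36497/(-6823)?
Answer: 264054541/6823 ≈ 38701.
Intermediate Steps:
38706 + 36497/(-6823) = 38706 + 36497*(-1/6823) = 38706 - 36497/6823 = 264054541/6823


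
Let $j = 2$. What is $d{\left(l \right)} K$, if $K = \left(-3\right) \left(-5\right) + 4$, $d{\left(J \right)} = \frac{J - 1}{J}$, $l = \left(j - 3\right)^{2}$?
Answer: $0$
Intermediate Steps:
$l = 1$ ($l = \left(2 - 3\right)^{2} = \left(-1\right)^{2} = 1$)
$d{\left(J \right)} = \frac{-1 + J}{J}$ ($d{\left(J \right)} = \frac{J - 1}{J} = \frac{-1 + J}{J}$)
$K = 19$ ($K = 15 + 4 = 19$)
$d{\left(l \right)} K = \frac{-1 + 1}{1} \cdot 19 = 1 \cdot 0 \cdot 19 = 0 \cdot 19 = 0$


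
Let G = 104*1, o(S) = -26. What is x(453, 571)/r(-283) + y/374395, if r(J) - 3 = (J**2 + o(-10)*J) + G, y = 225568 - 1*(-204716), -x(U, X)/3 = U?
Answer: 37164282531/32779779830 ≈ 1.1338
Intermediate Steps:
x(U, X) = -3*U
y = 430284 (y = 225568 + 204716 = 430284)
G = 104
r(J) = 107 + J**2 - 26*J (r(J) = 3 + ((J**2 - 26*J) + 104) = 3 + (104 + J**2 - 26*J) = 107 + J**2 - 26*J)
x(453, 571)/r(-283) + y/374395 = (-3*453)/(107 + (-283)**2 - 26*(-283)) + 430284/374395 = -1359/(107 + 80089 + 7358) + 430284*(1/374395) = -1359/87554 + 430284/374395 = 37164282531/32779779830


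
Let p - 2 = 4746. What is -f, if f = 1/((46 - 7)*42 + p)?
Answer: -1/6386 ≈ -0.00015659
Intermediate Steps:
p = 4748 (p = 2 + 4746 = 4748)
f = 1/6386 (f = 1/((46 - 7)*42 + 4748) = 1/(39*42 + 4748) = 1/(1638 + 4748) = 1/6386 ≈ 0.00015659)
-f = -1*1/6386 = -1/6386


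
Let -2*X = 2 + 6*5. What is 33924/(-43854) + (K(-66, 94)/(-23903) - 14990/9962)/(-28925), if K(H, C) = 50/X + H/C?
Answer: -7320770061778297991/9464291926232314600 ≈ -0.77351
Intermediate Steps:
X = -16 (X = -(2 + 6*5)/2 = -(2 + 30)/2 = -1/2*32 = -16)
K(H, C) = -25/8 + H/C (K(H, C) = 50/(-16) + H/C = 50*(-1/16) + H/C = -25/8 + H/C)
33924/(-43854) + (K(-66, 94)/(-23903) - 14990/9962)/(-28925) = 33924/(-43854) + ((-25/8 - 66/94)/(-23903) - 14990/9962)/(-28925) = 33924*(-1/43854) + ((-25/8 - 66*1/94)*(-1/23903) - 14990*1/9962)*(-1/28925) = -5654/7309 + ((-25/8 - 33/47)*(-1/23903) - 7495/4981)*(-1/28925) = -5654/7309 + (-1439/376*(-1/23903) - 7495/4981)*(-1/28925) = -5654/7309 + (1439/8987528 - 7495/4981)*(-1/28925) = -5654/7309 - 67354354701/44766876968*(-1/28925) = -5654/7309 + 67354354701/1294881916299400 = -7320770061778297991/9464291926232314600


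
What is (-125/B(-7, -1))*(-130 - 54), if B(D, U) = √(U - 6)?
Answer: -23000*I*√7/7 ≈ -8693.2*I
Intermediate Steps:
B(D, U) = √(-6 + U)
(-125/B(-7, -1))*(-130 - 54) = (-125/√(-6 - 1))*(-130 - 54) = -125*(-I*√7/7)*(-184) = -(-125)*I*√7/7*(-184) = (125*I*√7/7)*(-184) = -23000*I*√7/7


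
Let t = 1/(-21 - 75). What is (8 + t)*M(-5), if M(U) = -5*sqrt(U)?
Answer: -3835*I*sqrt(5)/96 ≈ -89.326*I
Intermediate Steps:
t = -1/96 (t = 1/(-96) = -1/96 ≈ -0.010417)
(8 + t)*M(-5) = (8 - 1/96)*(-5*I*sqrt(5)) = 767*(-5*I*sqrt(5))/96 = -3835*I*sqrt(5)/96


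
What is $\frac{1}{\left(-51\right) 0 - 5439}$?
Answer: $- \frac{1}{5439} \approx -0.00018386$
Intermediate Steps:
$\frac{1}{\left(-51\right) 0 - 5439} = \frac{1}{0 - 5439} = \frac{1}{-5439} = - \frac{1}{5439}$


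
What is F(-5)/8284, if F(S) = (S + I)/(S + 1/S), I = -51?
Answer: 35/26923 ≈ 0.0013000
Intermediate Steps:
F(S) = (-51 + S)/(S + 1/S) (F(S) = (S - 51)/(S + 1/S) = (-51 + S)/(S + 1/S))
F(-5)/8284 = -5*(-51 - 5)/(1 + (-5)²)/8284 = -5*(-56)/(1 + 25)*(1/8284) = -5*(-56)/26*(1/8284) = -5*1/26*(-56)*(1/8284) = (140/13)*(1/8284) = 35/26923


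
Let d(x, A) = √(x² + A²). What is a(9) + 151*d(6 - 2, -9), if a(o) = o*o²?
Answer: 729 + 151*√97 ≈ 2216.2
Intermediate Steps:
d(x, A) = √(A² + x²)
a(o) = o³
a(9) + 151*d(6 - 2, -9) = 9³ + 151*√((-9)² + (6 - 2)²) = 729 + 151*√(81 + 4²) = 729 + 151*√(81 + 16) = 729 + 151*√97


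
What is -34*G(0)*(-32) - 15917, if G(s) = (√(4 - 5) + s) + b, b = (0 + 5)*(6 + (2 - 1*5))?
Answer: 403 + 1088*I ≈ 403.0 + 1088.0*I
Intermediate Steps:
b = 15 (b = 5*(6 + (2 - 5)) = 5*(6 - 3) = 5*3 = 15)
G(s) = 15 + I + s (G(s) = (√(4 - 5) + s) + 15 = (√(-1) + s) + 15 = (I + s) + 15 = 15 + I + s)
-34*G(0)*(-32) - 15917 = -34*(15 + I + 0)*(-32) - 15917 = -34*(15 + I)*(-32) - 15917 = (-510 - 34*I)*(-32) - 15917 = (16320 + 1088*I) - 15917 = 403 + 1088*I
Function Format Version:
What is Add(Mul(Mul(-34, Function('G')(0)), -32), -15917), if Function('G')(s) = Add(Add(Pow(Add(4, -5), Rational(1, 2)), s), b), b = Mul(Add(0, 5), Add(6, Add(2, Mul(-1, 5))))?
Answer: Add(403, Mul(1088, I)) ≈ Add(403.00, Mul(1088.0, I))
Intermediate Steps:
b = 15 (b = Mul(5, Add(6, Add(2, -5))) = Mul(5, Add(6, -3)) = Mul(5, 3) = 15)
Function('G')(s) = Add(15, I, s) (Function('G')(s) = Add(Add(Pow(Add(4, -5), Rational(1, 2)), s), 15) = Add(Add(Pow(-1, Rational(1, 2)), s), 15) = Add(Add(I, s), 15) = Add(15, I, s))
Add(Mul(Mul(-34, Function('G')(0)), -32), -15917) = Add(Mul(Mul(-34, Add(15, I, 0)), -32), -15917) = Add(Mul(Mul(-34, Add(15, I)), -32), -15917) = Add(Mul(Add(-510, Mul(-34, I)), -32), -15917) = Add(Add(16320, Mul(1088, I)), -15917) = Add(403, Mul(1088, I))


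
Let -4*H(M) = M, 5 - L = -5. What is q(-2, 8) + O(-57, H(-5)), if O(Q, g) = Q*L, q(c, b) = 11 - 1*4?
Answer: -563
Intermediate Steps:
L = 10 (L = 5 - 1*(-5) = 5 + 5 = 10)
H(M) = -M/4
q(c, b) = 7 (q(c, b) = 11 - 4 = 7)
O(Q, g) = 10*Q (O(Q, g) = Q*10 = 10*Q)
q(-2, 8) + O(-57, H(-5)) = 7 + 10*(-57) = 7 - 570 = -563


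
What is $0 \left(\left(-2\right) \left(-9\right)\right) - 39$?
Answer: $-39$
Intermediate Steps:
$0 \left(\left(-2\right) \left(-9\right)\right) - 39 = 0 \cdot 18 - 39 = 0 - 39 = -39$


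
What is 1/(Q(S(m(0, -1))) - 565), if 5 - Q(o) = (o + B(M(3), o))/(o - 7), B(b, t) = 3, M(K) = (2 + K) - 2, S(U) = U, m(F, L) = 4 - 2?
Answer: -1/559 ≈ -0.0017889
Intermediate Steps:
m(F, L) = 2
M(K) = K
Q(o) = 5 - (3 + o)/(-7 + o) (Q(o) = 5 - (o + 3)/(o - 7) = 5 - (3 + o)/(-7 + o))
1/(Q(S(m(0, -1))) - 565) = 1/(2*(-19 + 2*2)/(-7 + 2) - 565) = 1/(2*(-19 + 4)/(-5) - 565) = 1/(2*(-1/5)*(-15) - 565) = 1/(6 - 565) = 1/(-559) = -1/559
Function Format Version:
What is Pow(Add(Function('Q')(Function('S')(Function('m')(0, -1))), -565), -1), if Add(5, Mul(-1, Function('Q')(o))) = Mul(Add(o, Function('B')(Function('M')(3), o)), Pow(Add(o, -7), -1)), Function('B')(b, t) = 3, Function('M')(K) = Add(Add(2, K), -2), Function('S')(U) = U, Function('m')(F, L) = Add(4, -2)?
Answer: Rational(-1, 559) ≈ -0.0017889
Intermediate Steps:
Function('m')(F, L) = 2
Function('M')(K) = K
Function('Q')(o) = Add(5, Mul(-1, Pow(Add(-7, o), -1), Add(3, o))) (Function('Q')(o) = Add(5, Mul(-1, Mul(Add(o, 3), Pow(Add(o, -7), -1)))) = Add(5, Mul(-1, Mul(Add(3, o), Pow(Add(-7, o), -1)))) = Add(5, Mul(-1, Mul(Pow(Add(-7, o), -1), Add(3, o)))) = Add(5, Mul(-1, Pow(Add(-7, o), -1), Add(3, o))))
Pow(Add(Function('Q')(Function('S')(Function('m')(0, -1))), -565), -1) = Pow(Add(Mul(2, Pow(Add(-7, 2), -1), Add(-19, Mul(2, 2))), -565), -1) = Pow(Add(Mul(2, Pow(-5, -1), Add(-19, 4)), -565), -1) = Pow(Add(Mul(2, Rational(-1, 5), -15), -565), -1) = Pow(Add(6, -565), -1) = Pow(-559, -1) = Rational(-1, 559)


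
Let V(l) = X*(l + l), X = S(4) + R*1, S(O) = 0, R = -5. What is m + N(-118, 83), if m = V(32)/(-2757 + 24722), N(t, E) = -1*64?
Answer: -281216/4393 ≈ -64.015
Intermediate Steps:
N(t, E) = -64
X = -5 (X = 0 - 5*1 = 0 - 5 = -5)
V(l) = -10*l (V(l) = -5*(l + l) = -10*l)
m = -64/4393 (m = (-10*32)/(-2757 + 24722) = -320/21965 = -320*1/21965 = -64/4393 ≈ -0.014569)
m + N(-118, 83) = -64/4393 - 64 = -281216/4393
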